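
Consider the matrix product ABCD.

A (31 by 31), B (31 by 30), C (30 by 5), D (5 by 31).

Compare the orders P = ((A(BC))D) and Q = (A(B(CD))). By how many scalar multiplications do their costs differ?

Order P = ((A(BC))D): (BC): 31×30 by 30×5 → 31×5, cost 31·30·5 = 4650; (A(BC)): 31×31 by 31×5 → 31×5, cost 31·31·5 = 4805; cumulative 9455; ((A(BC))D): 31×5 by 5×31 → 31×31, cost 31·5·31 = 4805; cumulative 14260. Total 14260.
Order Q = (A(B(CD))): (CD): 30×5 by 5×31 → 30×31, cost 30·5·31 = 4650; (B(CD)): 31×30 by 30×31 → 31×31, cost 31·30·31 = 28830; cumulative 33480; (A(B(CD))): 31×31 by 31×31 → 31×31, cost 31·31·31 = 29791; cumulative 63271. Total 63271.
Difference: |14260 − 63271| = 49011.

49011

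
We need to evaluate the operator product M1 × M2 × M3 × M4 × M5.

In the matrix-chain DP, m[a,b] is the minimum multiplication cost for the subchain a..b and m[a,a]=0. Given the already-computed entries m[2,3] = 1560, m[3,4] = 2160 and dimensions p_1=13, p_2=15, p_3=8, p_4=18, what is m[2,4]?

m[2,4] = min over k∈[2,3] of m[2,k]+m[k+1,4]+p_{1}·p_k·p_{4}.
k=2: 0 + 2160 + 13·15·18 = 5670; k=3: 1560 + 0 + 13·8·18 = 3432.
Minimum: 3432 at k=3.

3432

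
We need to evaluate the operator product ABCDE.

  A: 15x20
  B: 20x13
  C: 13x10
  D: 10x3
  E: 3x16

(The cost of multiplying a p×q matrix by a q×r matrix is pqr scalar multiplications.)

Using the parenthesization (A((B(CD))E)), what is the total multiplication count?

6930

(CD): 13×10 by 10×3 → 13×3, cost 13·10·3 = 390
(B(CD)): 20×13 by 13×3 → 20×3, cost 20·13·3 = 780; cumulative 1170
((B(CD))E): 20×3 by 3×16 → 20×16, cost 20·3·16 = 960; cumulative 2130
(A((B(CD))E)): 15×20 by 20×16 → 15×16, cost 15·20·16 = 4800; cumulative 6930
Total: 6930 scalar multiplications.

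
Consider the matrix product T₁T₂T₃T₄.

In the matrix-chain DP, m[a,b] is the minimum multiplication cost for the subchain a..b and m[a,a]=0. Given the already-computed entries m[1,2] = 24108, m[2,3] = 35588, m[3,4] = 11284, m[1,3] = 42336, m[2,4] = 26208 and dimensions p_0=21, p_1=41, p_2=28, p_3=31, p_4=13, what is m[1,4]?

m[1,4] = min over k∈[1,3] of m[1,k]+m[k+1,4]+p_{0}·p_k·p_{4}.
k=1: 0 + 26208 + 21·41·13 = 37401; k=2: 24108 + 11284 + 21·28·13 = 43036; k=3: 42336 + 0 + 21·31·13 = 50799.
Minimum: 37401 at k=1.

37401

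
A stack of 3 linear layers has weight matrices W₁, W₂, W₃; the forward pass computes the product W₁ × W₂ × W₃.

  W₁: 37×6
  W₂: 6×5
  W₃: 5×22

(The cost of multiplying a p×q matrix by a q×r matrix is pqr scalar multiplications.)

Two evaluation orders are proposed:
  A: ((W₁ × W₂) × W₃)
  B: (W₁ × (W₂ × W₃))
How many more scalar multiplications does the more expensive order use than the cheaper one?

364

Order A = ((W₁ × W₂) × W₃): (W₁ × W₂): 37×6 by 6×5 → 37×5, cost 37·6·5 = 1110; ((W₁ × W₂) × W₃): 37×5 by 5×22 → 37×22, cost 37·5·22 = 4070; cumulative 5180. Total 5180.
Order B = (W₁ × (W₂ × W₃)): (W₂ × W₃): 6×5 by 5×22 → 6×22, cost 6·5·22 = 660; (W₁ × (W₂ × W₃)): 37×6 by 6×22 → 37×22, cost 37·6·22 = 4884; cumulative 5544. Total 5544.
Difference: |5180 − 5544| = 364.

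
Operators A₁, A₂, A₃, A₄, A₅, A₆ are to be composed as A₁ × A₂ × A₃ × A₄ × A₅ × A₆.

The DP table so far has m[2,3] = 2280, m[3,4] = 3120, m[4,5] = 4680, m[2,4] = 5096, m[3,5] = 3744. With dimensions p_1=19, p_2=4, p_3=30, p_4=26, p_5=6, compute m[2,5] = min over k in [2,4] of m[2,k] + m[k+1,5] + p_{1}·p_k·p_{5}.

m[2,5] = min over k∈[2,4] of m[2,k]+m[k+1,5]+p_{1}·p_k·p_{5}.
k=2: 0 + 3744 + 19·4·6 = 4200; k=3: 2280 + 4680 + 19·30·6 = 10380; k=4: 5096 + 0 + 19·26·6 = 8060.
Minimum: 4200 at k=2.

4200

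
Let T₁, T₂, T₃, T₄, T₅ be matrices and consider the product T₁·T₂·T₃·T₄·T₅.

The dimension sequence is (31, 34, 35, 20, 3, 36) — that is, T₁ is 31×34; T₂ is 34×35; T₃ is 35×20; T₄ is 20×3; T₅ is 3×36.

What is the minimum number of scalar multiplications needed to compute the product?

12180

Adjacent pairs: T₁T₂ = 31·34·35 = 36890; T₂T₃ = 34·35·20 = 23800; T₃T₄ = 35·20·3 = 2100; T₄T₅ = 20·3·36 = 2160.
Length 3: T₁..T₃: k=1: 0+23800+31·34·20=44880; k=2: 36890+0+31·35·20=58590 → min 44880 | T₂..T₄: k=2: 0+2100+34·35·3=5670; k=3: 23800+0+34·20·3=25840 → min 5670 | T₃..T₅: k=3: 0+2160+35·20·36=27360; k=4: 2100+0+35·3·36=5880 → min 5880.
Length 4: T₁..T₄: k=1: 0+5670+31·34·3=8832; k=2: 36890+2100+31·35·3=42245; k=3: 44880+0+31·20·3=46740 → min 8832 | T₂..T₅: k=2: 0+5880+34·35·36=48720; k=3: 23800+2160+34·20·36=50440; k=4: 5670+0+34·3·36=9342 → min 9342.
Length 5: T₁..T₅: k=1: 0+9342+31·34·36=47286; k=2: 36890+5880+31·35·36=81830; k=3: 44880+2160+31·20·36=69360; k=4: 8832+0+31·3·36=12180 → min 12180.
Optimal order: ((T₁·(T₂·(T₃·T₄)))·T₅) with cost 12180.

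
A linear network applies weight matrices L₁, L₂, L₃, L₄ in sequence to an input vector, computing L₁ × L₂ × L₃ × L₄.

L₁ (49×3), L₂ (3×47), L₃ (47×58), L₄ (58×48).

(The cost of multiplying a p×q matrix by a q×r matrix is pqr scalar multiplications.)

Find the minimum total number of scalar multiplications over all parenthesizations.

23586

Adjacent pairs: L₁L₂ = 49·3·47 = 6909; L₂L₃ = 3·47·58 = 8178; L₃L₄ = 47·58·48 = 130848.
Length 3: L₁..L₃: k=1: 0+8178+49·3·58=16704; k=2: 6909+0+49·47·58=140483 → min 16704 | L₂..L₄: k=2: 0+130848+3·47·48=137616; k=3: 8178+0+3·58·48=16530 → min 16530.
Length 4: L₁..L₄: k=1: 0+16530+49·3·48=23586; k=2: 6909+130848+49·47·48=248301; k=3: 16704+0+49·58·48=153120 → min 23586.
Optimal order: (L₁ × ((L₂ × L₃) × L₄)) with cost 23586.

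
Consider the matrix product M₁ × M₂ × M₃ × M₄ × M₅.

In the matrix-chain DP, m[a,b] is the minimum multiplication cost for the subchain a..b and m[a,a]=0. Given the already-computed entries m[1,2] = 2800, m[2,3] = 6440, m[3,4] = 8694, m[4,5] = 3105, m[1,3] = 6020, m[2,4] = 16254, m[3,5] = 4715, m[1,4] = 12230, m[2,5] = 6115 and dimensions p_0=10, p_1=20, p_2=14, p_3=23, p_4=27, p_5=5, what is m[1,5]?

7115

m[1,5] = min over k∈[1,4] of m[1,k]+m[k+1,5]+p_{0}·p_k·p_{5}.
k=1: 0 + 6115 + 10·20·5 = 7115; k=2: 2800 + 4715 + 10·14·5 = 8215; k=3: 6020 + 3105 + 10·23·5 = 10275; k=4: 12230 + 0 + 10·27·5 = 13580.
Minimum: 7115 at k=1.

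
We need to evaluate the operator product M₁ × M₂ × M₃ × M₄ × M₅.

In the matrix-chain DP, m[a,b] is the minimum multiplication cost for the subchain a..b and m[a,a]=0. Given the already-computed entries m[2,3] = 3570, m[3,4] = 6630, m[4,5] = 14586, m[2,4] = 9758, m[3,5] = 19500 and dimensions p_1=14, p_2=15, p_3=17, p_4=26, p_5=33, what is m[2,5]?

21770

m[2,5] = min over k∈[2,4] of m[2,k]+m[k+1,5]+p_{1}·p_k·p_{5}.
k=2: 0 + 19500 + 14·15·33 = 26430; k=3: 3570 + 14586 + 14·17·33 = 26010; k=4: 9758 + 0 + 14·26·33 = 21770.
Minimum: 21770 at k=4.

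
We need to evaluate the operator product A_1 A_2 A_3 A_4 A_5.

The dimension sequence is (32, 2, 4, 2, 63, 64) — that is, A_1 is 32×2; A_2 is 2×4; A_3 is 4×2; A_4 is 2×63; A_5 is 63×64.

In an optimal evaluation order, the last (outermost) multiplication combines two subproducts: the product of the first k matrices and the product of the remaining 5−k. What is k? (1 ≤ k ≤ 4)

Adjacent pairs: A_1A_2 = 32·2·4 = 256; A_2A_3 = 2·4·2 = 16; A_3A_4 = 4·2·63 = 504; A_4A_5 = 2·63·64 = 8064.
Length 3: A_1..A_3: k=1: 0+16+32·2·2=144; k=2: 256+0+32·4·2=512 → min 144 | A_2..A_4: k=2: 0+504+2·4·63=1008; k=3: 16+0+2·2·63=268 → min 268 | A_3..A_5: k=3: 0+8064+4·2·64=8576; k=4: 504+0+4·63·64=16632 → min 8576.
Length 4: A_1..A_4: k=1: 0+268+32·2·63=4300; k=2: 256+504+32·4·63=8824; k=3: 144+0+32·2·63=4176 → min 4176 | A_2..A_5: k=2: 0+8576+2·4·64=9088; k=3: 16+8064+2·2·64=8336; k=4: 268+0+2·63·64=8332 → min 8332.
Top-level splits: k=1: (A_1..A_1)·(A_2..A_5) → 0+8332+32·2·64 = 12428; k=2: (A_1..A_2)·(A_3..A_5) → 256+8576+32·4·64 = 17024; k=3: (A_1..A_3)·(A_4..A_5) → 144+8064+32·2·64 = 12304; k=4: (A_1..A_4)·(A_5..A_5) → 4176+0+32·63·64 = 133200.
Best split is after A_3, i.e. k = 3.

3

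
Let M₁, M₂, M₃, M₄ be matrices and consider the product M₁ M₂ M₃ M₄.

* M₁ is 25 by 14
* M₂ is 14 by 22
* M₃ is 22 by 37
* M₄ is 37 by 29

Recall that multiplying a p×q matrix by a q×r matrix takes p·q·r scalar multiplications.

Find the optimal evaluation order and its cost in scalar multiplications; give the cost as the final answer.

Adjacent pairs: M₁M₂ = 25·14·22 = 7700; M₂M₃ = 14·22·37 = 11396; M₃M₄ = 22·37·29 = 23606.
Length 3: M₁..M₃: k=1: 0+11396+25·14·37=24346; k=2: 7700+0+25·22·37=28050 → min 24346 | M₂..M₄: k=2: 0+23606+14·22·29=32538; k=3: 11396+0+14·37·29=26418 → min 26418.
Length 4: M₁..M₄: k=1: 0+26418+25·14·29=36568; k=2: 7700+23606+25·22·29=47256; k=3: 24346+0+25·37·29=51171 → min 36568.
Optimal parenthesization: (M₁ ((M₂ M₃) M₄)) with cost 36568.

36568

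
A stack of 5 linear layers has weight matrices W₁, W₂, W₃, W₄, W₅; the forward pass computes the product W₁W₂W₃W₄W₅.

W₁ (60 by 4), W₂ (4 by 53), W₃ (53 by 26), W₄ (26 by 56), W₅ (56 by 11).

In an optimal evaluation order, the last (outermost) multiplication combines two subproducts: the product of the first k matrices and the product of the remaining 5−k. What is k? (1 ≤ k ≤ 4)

Adjacent pairs: W₁W₂ = 60·4·53 = 12720; W₂W₃ = 4·53·26 = 5512; W₃W₄ = 53·26·56 = 77168; W₄W₅ = 26·56·11 = 16016.
Length 3: W₁..W₃: k=1: 0+5512+60·4·26=11752; k=2: 12720+0+60·53·26=95400 → min 11752 | W₂..W₄: k=2: 0+77168+4·53·56=89040; k=3: 5512+0+4·26·56=11336 → min 11336 | W₃..W₅: k=3: 0+16016+53·26·11=31174; k=4: 77168+0+53·56·11=109816 → min 31174.
Length 4: W₁..W₄: k=1: 0+11336+60·4·56=24776; k=2: 12720+77168+60·53·56=267968; k=3: 11752+0+60·26·56=99112 → min 24776 | W₂..W₅: k=2: 0+31174+4·53·11=33506; k=3: 5512+16016+4·26·11=22672; k=4: 11336+0+4·56·11=13800 → min 13800.
Top-level splits: k=1: (W₁..W₁)·(W₂..W₅) → 0+13800+60·4·11 = 16440; k=2: (W₁..W₂)·(W₃..W₅) → 12720+31174+60·53·11 = 78874; k=3: (W₁..W₃)·(W₄..W₅) → 11752+16016+60·26·11 = 44928; k=4: (W₁..W₄)·(W₅..W₅) → 24776+0+60·56·11 = 61736.
Best split is after W₁, i.e. k = 1.

1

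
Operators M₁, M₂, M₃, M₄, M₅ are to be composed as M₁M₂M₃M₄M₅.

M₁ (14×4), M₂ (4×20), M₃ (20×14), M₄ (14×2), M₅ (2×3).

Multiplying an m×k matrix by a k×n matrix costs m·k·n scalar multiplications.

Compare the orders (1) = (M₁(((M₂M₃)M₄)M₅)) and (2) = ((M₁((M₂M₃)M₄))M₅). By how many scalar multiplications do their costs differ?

Order (1) = (M₁(((M₂M₃)M₄)M₅)): (M₂M₃): 4×20 by 20×14 → 4×14, cost 4·20·14 = 1120; ((M₂M₃)M₄): 4×14 by 14×2 → 4×2, cost 4·14·2 = 112; cumulative 1232; (((M₂M₃)M₄)M₅): 4×2 by 2×3 → 4×3, cost 4·2·3 = 24; cumulative 1256; (M₁(((M₂M₃)M₄)M₅)): 14×4 by 4×3 → 14×3, cost 14·4·3 = 168; cumulative 1424. Total 1424.
Order (2) = ((M₁((M₂M₃)M₄))M₅): (M₂M₃): 4×20 by 20×14 → 4×14, cost 4·20·14 = 1120; ((M₂M₃)M₄): 4×14 by 14×2 → 4×2, cost 4·14·2 = 112; cumulative 1232; (M₁((M₂M₃)M₄)): 14×4 by 4×2 → 14×2, cost 14·4·2 = 112; cumulative 1344; ((M₁((M₂M₃)M₄))M₅): 14×2 by 2×3 → 14×3, cost 14·2·3 = 84; cumulative 1428. Total 1428.
Difference: |1424 − 1428| = 4.

4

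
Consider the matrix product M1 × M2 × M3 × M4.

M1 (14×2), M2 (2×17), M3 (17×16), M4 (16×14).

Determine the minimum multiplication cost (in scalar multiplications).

1384

Adjacent pairs: M1M2 = 14·2·17 = 476; M2M3 = 2·17·16 = 544; M3M4 = 17·16·14 = 3808.
Length 3: M1..M3: k=1: 0+544+14·2·16=992; k=2: 476+0+14·17·16=4284 → min 992 | M2..M4: k=2: 0+3808+2·17·14=4284; k=3: 544+0+2·16·14=992 → min 992.
Length 4: M1..M4: k=1: 0+992+14·2·14=1384; k=2: 476+3808+14·17·14=7616; k=3: 992+0+14·16·14=4128 → min 1384.
Optimal order: (M1 × ((M2 × M3) × M4)) with cost 1384.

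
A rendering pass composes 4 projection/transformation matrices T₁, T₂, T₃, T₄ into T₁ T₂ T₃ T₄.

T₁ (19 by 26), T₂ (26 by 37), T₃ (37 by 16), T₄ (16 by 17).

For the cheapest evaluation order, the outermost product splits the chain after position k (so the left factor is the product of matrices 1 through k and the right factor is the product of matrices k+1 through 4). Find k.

Adjacent pairs: T₁T₂ = 19·26·37 = 18278; T₂T₃ = 26·37·16 = 15392; T₃T₄ = 37·16·17 = 10064.
Length 3: T₁..T₃: k=1: 0+15392+19·26·16=23296; k=2: 18278+0+19·37·16=29526 → min 23296 | T₂..T₄: k=2: 0+10064+26·37·17=26418; k=3: 15392+0+26·16·17=22464 → min 22464.
Top-level splits: k=1: (T₁..T₁)·(T₂..T₄) → 0+22464+19·26·17 = 30862; k=2: (T₁..T₂)·(T₃..T₄) → 18278+10064+19·37·17 = 40293; k=3: (T₁..T₃)·(T₄..T₄) → 23296+0+19·16·17 = 28464.
Best split is after T₃, i.e. k = 3.

3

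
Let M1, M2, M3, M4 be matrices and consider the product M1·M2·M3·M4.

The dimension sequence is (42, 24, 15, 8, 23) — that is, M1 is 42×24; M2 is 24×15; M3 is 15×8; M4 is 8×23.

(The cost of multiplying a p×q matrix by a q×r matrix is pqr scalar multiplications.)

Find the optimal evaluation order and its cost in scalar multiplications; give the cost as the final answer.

Adjacent pairs: M1M2 = 42·24·15 = 15120; M2M3 = 24·15·8 = 2880; M3M4 = 15·8·23 = 2760.
Length 3: M1..M3: k=1: 0+2880+42·24·8=10944; k=2: 15120+0+42·15·8=20160 → min 10944 | M2..M4: k=2: 0+2760+24·15·23=11040; k=3: 2880+0+24·8·23=7296 → min 7296.
Length 4: M1..M4: k=1: 0+7296+42·24·23=30480; k=2: 15120+2760+42·15·23=32370; k=3: 10944+0+42·8·23=18672 → min 18672.
Optimal parenthesization: ((M1·(M2·M3))·M4) with cost 18672.

18672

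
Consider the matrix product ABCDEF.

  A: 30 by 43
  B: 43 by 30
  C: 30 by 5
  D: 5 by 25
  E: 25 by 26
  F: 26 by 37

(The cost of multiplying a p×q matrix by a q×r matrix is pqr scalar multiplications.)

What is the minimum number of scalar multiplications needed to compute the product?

Adjacent pairs: AB = 30·43·30 = 38700; BC = 43·30·5 = 6450; CD = 30·5·25 = 3750; DE = 5·25·26 = 3250; EF = 25·26·37 = 24050.
Length 3: A..C: k=1: 0+6450+30·43·5=12900; k=2: 38700+0+30·30·5=43200 → min 12900 | B..D: k=2: 0+3750+43·30·25=36000; k=3: 6450+0+43·5·25=11825 → min 11825 | C..E: k=3: 0+3250+30·5·26=7150; k=4: 3750+0+30·25·26=23250 → min 7150 | D..F: k=4: 0+24050+5·25·37=28675; k=5: 3250+0+5·26·37=8060 → min 8060.
Length 4: A..D: k=1: 0+11825+30·43·25=44075; k=2: 38700+3750+30·30·25=64950; k=3: 12900+0+30·5·25=16650 → min 16650 | B..E: k=2: 0+7150+43·30·26=40690; k=3: 6450+3250+43·5·26=15290; k=4: 11825+0+43·25·26=39775 → min 15290 | C..F: k=3: 0+8060+30·5·37=13610; k=4: 3750+24050+30·25·37=55550; k=5: 7150+0+30·26·37=36010 → min 13610.
Length 5: A..E: k=1: 0+15290+30·43·26=48830; k=2: 38700+7150+30·30·26=69250; k=3: 12900+3250+30·5·26=20050; k=4: 16650+0+30·25·26=36150 → min 20050 | B..F: k=2: 0+13610+43·30·37=61340; k=3: 6450+8060+43·5·37=22465; k=4: 11825+24050+43·25·37=75650; k=5: 15290+0+43·26·37=56656 → min 22465.
Length 6: A..F: k=1: 0+22465+30·43·37=70195; k=2: 38700+13610+30·30·37=85610; k=3: 12900+8060+30·5·37=26510; k=4: 16650+24050+30·25·37=68450; k=5: 20050+0+30·26·37=48910 → min 26510.
Optimal order: ((A(BC))((DE)F)) with cost 26510.

26510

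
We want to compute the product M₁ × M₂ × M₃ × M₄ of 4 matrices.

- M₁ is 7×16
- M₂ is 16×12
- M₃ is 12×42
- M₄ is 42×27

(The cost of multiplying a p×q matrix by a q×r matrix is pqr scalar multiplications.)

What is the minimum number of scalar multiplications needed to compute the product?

Adjacent pairs: M₁M₂ = 7·16·12 = 1344; M₂M₃ = 16·12·42 = 8064; M₃M₄ = 12·42·27 = 13608.
Length 3: M₁..M₃: k=1: 0+8064+7·16·42=12768; k=2: 1344+0+7·12·42=4872 → min 4872 | M₂..M₄: k=2: 0+13608+16·12·27=18792; k=3: 8064+0+16·42·27=26208 → min 18792.
Length 4: M₁..M₄: k=1: 0+18792+7·16·27=21816; k=2: 1344+13608+7·12·27=17220; k=3: 4872+0+7·42·27=12810 → min 12810.
Optimal order: (((M₁ × M₂) × M₃) × M₄) with cost 12810.

12810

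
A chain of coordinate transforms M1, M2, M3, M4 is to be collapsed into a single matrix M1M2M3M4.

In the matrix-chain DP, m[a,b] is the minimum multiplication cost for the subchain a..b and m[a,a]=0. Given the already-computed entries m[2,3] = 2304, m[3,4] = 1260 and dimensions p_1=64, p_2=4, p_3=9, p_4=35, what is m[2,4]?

m[2,4] = min over k∈[2,3] of m[2,k]+m[k+1,4]+p_{1}·p_k·p_{4}.
k=2: 0 + 1260 + 64·4·35 = 10220; k=3: 2304 + 0 + 64·9·35 = 22464.
Minimum: 10220 at k=2.

10220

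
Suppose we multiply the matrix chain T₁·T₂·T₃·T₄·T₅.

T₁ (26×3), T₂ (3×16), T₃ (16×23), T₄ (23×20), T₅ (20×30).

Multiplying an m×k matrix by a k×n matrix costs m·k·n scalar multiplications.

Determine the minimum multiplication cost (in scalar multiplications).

Adjacent pairs: T₁T₂ = 26·3·16 = 1248; T₂T₃ = 3·16·23 = 1104; T₃T₄ = 16·23·20 = 7360; T₄T₅ = 23·20·30 = 13800.
Length 3: T₁..T₃: k=1: 0+1104+26·3·23=2898; k=2: 1248+0+26·16·23=10816 → min 2898 | T₂..T₄: k=2: 0+7360+3·16·20=8320; k=3: 1104+0+3·23·20=2484 → min 2484 | T₃..T₅: k=3: 0+13800+16·23·30=24840; k=4: 7360+0+16·20·30=16960 → min 16960.
Length 4: T₁..T₄: k=1: 0+2484+26·3·20=4044; k=2: 1248+7360+26·16·20=16928; k=3: 2898+0+26·23·20=14858 → min 4044 | T₂..T₅: k=2: 0+16960+3·16·30=18400; k=3: 1104+13800+3·23·30=16974; k=4: 2484+0+3·20·30=4284 → min 4284.
Length 5: T₁..T₅: k=1: 0+4284+26·3·30=6624; k=2: 1248+16960+26·16·30=30688; k=3: 2898+13800+26·23·30=34638; k=4: 4044+0+26·20·30=19644 → min 6624.
Optimal order: (T₁·(((T₂·T₃)·T₄)·T₅)) with cost 6624.

6624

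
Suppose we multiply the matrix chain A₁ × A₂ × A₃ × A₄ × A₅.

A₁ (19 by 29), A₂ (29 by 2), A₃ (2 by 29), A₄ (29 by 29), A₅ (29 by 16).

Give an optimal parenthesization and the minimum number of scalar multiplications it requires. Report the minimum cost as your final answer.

4320

Adjacent pairs: A₁A₂ = 19·29·2 = 1102; A₂A₃ = 29·2·29 = 1682; A₃A₄ = 2·29·29 = 1682; A₄A₅ = 29·29·16 = 13456.
Length 3: A₁..A₃: k=1: 0+1682+19·29·29=17661; k=2: 1102+0+19·2·29=2204 → min 2204 | A₂..A₄: k=2: 0+1682+29·2·29=3364; k=3: 1682+0+29·29·29=26071 → min 3364 | A₃..A₅: k=3: 0+13456+2·29·16=14384; k=4: 1682+0+2·29·16=2610 → min 2610.
Length 4: A₁..A₄: k=1: 0+3364+19·29·29=19343; k=2: 1102+1682+19·2·29=3886; k=3: 2204+0+19·29·29=18183 → min 3886 | A₂..A₅: k=2: 0+2610+29·2·16=3538; k=3: 1682+13456+29·29·16=28594; k=4: 3364+0+29·29·16=16820 → min 3538.
Length 5: A₁..A₅: k=1: 0+3538+19·29·16=12354; k=2: 1102+2610+19·2·16=4320; k=3: 2204+13456+19·29·16=24476; k=4: 3886+0+19·29·16=12702 → min 4320.
Optimal parenthesization: ((A₁ × A₂) × ((A₃ × A₄) × A₅)) with cost 4320.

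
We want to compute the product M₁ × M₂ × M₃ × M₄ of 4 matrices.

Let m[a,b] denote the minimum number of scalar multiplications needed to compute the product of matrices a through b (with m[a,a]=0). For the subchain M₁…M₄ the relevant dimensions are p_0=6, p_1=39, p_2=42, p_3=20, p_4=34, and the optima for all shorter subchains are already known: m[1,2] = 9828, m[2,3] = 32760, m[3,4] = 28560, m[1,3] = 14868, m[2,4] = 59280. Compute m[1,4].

18948

m[1,4] = min over k∈[1,3] of m[1,k]+m[k+1,4]+p_{0}·p_k·p_{4}.
k=1: 0 + 59280 + 6·39·34 = 67236; k=2: 9828 + 28560 + 6·42·34 = 46956; k=3: 14868 + 0 + 6·20·34 = 18948.
Minimum: 18948 at k=3.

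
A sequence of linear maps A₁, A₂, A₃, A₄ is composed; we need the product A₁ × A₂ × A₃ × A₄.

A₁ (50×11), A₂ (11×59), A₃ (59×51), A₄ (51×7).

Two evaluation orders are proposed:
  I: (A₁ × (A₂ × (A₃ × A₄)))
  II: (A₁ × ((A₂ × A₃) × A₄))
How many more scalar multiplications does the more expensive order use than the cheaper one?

Order I = (A₁ × (A₂ × (A₃ × A₄))): (A₃ × A₄): 59×51 by 51×7 → 59×7, cost 59·51·7 = 21063; (A₂ × (A₃ × A₄)): 11×59 by 59×7 → 11×7, cost 11·59·7 = 4543; cumulative 25606; (A₁ × (A₂ × (A₃ × A₄))): 50×11 by 11×7 → 50×7, cost 50·11·7 = 3850; cumulative 29456. Total 29456.
Order II = (A₁ × ((A₂ × A₃) × A₄)): (A₂ × A₃): 11×59 by 59×51 → 11×51, cost 11·59·51 = 33099; ((A₂ × A₃) × A₄): 11×51 by 51×7 → 11×7, cost 11·51·7 = 3927; cumulative 37026; (A₁ × ((A₂ × A₃) × A₄)): 50×11 by 11×7 → 50×7, cost 50·11·7 = 3850; cumulative 40876. Total 40876.
Difference: |29456 − 40876| = 11420.

11420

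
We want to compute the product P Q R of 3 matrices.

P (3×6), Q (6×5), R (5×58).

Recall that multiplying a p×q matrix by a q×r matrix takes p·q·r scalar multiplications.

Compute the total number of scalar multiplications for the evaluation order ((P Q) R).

(P Q): 3×6 by 6×5 → 3×5, cost 3·6·5 = 90
((P Q) R): 3×5 by 5×58 → 3×58, cost 3·5·58 = 870; cumulative 960
Total: 960 scalar multiplications.

960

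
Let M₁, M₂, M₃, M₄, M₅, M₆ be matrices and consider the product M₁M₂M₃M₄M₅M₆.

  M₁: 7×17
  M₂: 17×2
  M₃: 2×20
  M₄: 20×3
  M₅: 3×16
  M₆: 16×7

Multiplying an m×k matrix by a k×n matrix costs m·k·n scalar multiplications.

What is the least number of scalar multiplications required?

776

Adjacent pairs: M₁M₂ = 7·17·2 = 238; M₂M₃ = 17·2·20 = 680; M₃M₄ = 2·20·3 = 120; M₄M₅ = 20·3·16 = 960; M₅M₆ = 3·16·7 = 336.
Length 3: M₁..M₃: k=1: 0+680+7·17·20=3060; k=2: 238+0+7·2·20=518 → min 518 | M₂..M₄: k=2: 0+120+17·2·3=222; k=3: 680+0+17·20·3=1700 → min 222 | M₃..M₅: k=3: 0+960+2·20·16=1600; k=4: 120+0+2·3·16=216 → min 216 | M₄..M₆: k=4: 0+336+20·3·7=756; k=5: 960+0+20·16·7=3200 → min 756.
Length 4: M₁..M₄: k=1: 0+222+7·17·3=579; k=2: 238+120+7·2·3=400; k=3: 518+0+7·20·3=938 → min 400 | M₂..M₅: k=2: 0+216+17·2·16=760; k=3: 680+960+17·20·16=7080; k=4: 222+0+17·3·16=1038 → min 760 | M₃..M₆: k=3: 0+756+2·20·7=1036; k=4: 120+336+2·3·7=498; k=5: 216+0+2·16·7=440 → min 440.
Length 5: M₁..M₅: k=1: 0+760+7·17·16=2664; k=2: 238+216+7·2·16=678; k=3: 518+960+7·20·16=3718; k=4: 400+0+7·3·16=736 → min 678 | M₂..M₆: k=2: 0+440+17·2·7=678; k=3: 680+756+17·20·7=3816; k=4: 222+336+17·3·7=915; k=5: 760+0+17·16·7=2664 → min 678.
Length 6: M₁..M₆: k=1: 0+678+7·17·7=1511; k=2: 238+440+7·2·7=776; k=3: 518+756+7·20·7=2254; k=4: 400+336+7·3·7=883; k=5: 678+0+7·16·7=1462 → min 776.
Optimal order: ((M₁M₂)(((M₃M₄)M₅)M₆)) with cost 776.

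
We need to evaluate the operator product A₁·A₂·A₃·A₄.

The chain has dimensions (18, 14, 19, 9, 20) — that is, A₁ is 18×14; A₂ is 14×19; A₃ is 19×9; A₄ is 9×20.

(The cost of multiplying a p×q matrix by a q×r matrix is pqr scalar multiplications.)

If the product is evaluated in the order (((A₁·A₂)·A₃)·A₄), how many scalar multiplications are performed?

(A₁·A₂): 18×14 by 14×19 → 18×19, cost 18·14·19 = 4788
((A₁·A₂)·A₃): 18×19 by 19×9 → 18×9, cost 18·19·9 = 3078; cumulative 7866
(((A₁·A₂)·A₃)·A₄): 18×9 by 9×20 → 18×20, cost 18·9·20 = 3240; cumulative 11106
Total: 11106 scalar multiplications.

11106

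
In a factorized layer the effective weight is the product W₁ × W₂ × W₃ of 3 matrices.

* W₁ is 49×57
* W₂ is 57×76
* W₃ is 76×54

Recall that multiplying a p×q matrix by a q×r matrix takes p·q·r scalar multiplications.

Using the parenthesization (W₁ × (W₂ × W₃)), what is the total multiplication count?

(W₂ × W₃): 57×76 by 76×54 → 57×54, cost 57·76·54 = 233928
(W₁ × (W₂ × W₃)): 49×57 by 57×54 → 49×54, cost 49·57·54 = 150822; cumulative 384750
Total: 384750 scalar multiplications.

384750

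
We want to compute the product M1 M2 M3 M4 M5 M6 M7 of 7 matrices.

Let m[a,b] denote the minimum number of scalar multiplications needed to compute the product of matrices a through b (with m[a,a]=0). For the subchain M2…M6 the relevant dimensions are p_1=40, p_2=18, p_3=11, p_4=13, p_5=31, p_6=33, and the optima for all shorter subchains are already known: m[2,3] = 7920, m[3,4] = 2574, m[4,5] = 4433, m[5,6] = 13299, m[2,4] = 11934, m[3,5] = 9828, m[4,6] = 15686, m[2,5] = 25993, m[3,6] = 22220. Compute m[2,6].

m[2,6] = min over k∈[2,5] of m[2,k]+m[k+1,6]+p_{1}·p_k·p_{6}.
k=2: 0 + 22220 + 40·18·33 = 45980; k=3: 7920 + 15686 + 40·11·33 = 38126; k=4: 11934 + 13299 + 40·13·33 = 42393; k=5: 25993 + 0 + 40·31·33 = 66913.
Minimum: 38126 at k=3.

38126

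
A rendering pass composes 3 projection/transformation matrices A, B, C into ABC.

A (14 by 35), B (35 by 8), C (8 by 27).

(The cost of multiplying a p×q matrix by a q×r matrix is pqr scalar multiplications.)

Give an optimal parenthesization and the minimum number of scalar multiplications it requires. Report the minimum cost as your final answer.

6944

(A(BC)): cost 20790.
((AB)C): cost 6944.
Optimal: ((AB)C) with cost 6944.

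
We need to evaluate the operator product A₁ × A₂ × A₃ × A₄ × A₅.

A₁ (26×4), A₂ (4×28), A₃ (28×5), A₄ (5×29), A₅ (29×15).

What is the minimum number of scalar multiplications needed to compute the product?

4440

Adjacent pairs: A₁A₂ = 26·4·28 = 2912; A₂A₃ = 4·28·5 = 560; A₃A₄ = 28·5·29 = 4060; A₄A₅ = 5·29·15 = 2175.
Length 3: A₁..A₃: k=1: 0+560+26·4·5=1080; k=2: 2912+0+26·28·5=6552 → min 1080 | A₂..A₄: k=2: 0+4060+4·28·29=7308; k=3: 560+0+4·5·29=1140 → min 1140 | A₃..A₅: k=3: 0+2175+28·5·15=4275; k=4: 4060+0+28·29·15=16240 → min 4275.
Length 4: A₁..A₄: k=1: 0+1140+26·4·29=4156; k=2: 2912+4060+26·28·29=28084; k=3: 1080+0+26·5·29=4850 → min 4156 | A₂..A₅: k=2: 0+4275+4·28·15=5955; k=3: 560+2175+4·5·15=3035; k=4: 1140+0+4·29·15=2880 → min 2880.
Length 5: A₁..A₅: k=1: 0+2880+26·4·15=4440; k=2: 2912+4275+26·28·15=18107; k=3: 1080+2175+26·5·15=5205; k=4: 4156+0+26·29·15=15466 → min 4440.
Optimal order: (A₁ × (((A₂ × A₃) × A₄) × A₅)) with cost 4440.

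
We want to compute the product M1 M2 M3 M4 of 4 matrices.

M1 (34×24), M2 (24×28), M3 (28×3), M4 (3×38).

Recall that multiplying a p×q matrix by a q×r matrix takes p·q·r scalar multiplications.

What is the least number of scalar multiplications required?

Adjacent pairs: M1M2 = 34·24·28 = 22848; M2M3 = 24·28·3 = 2016; M3M4 = 28·3·38 = 3192.
Length 3: M1..M3: k=1: 0+2016+34·24·3=4464; k=2: 22848+0+34·28·3=25704 → min 4464 | M2..M4: k=2: 0+3192+24·28·38=28728; k=3: 2016+0+24·3·38=4752 → min 4752.
Length 4: M1..M4: k=1: 0+4752+34·24·38=35760; k=2: 22848+3192+34·28·38=62216; k=3: 4464+0+34·3·38=8340 → min 8340.
Optimal order: ((M1 (M2 M3)) M4) with cost 8340.

8340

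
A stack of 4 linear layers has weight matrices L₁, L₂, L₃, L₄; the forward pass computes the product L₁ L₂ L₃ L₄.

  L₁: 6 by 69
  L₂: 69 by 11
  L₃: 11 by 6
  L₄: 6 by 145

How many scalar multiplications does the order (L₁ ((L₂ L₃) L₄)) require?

124614

(L₂ L₃): 69×11 by 11×6 → 69×6, cost 69·11·6 = 4554
((L₂ L₃) L₄): 69×6 by 6×145 → 69×145, cost 69·6·145 = 60030; cumulative 64584
(L₁ ((L₂ L₃) L₄)): 6×69 by 69×145 → 6×145, cost 6·69·145 = 60030; cumulative 124614
Total: 124614 scalar multiplications.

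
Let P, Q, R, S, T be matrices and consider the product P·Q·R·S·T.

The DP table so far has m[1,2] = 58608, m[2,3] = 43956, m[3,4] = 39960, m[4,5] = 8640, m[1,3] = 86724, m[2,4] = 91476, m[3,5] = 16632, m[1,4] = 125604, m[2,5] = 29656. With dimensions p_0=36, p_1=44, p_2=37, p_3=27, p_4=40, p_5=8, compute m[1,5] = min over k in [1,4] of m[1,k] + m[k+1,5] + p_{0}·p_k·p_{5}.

42328

m[1,5] = min over k∈[1,4] of m[1,k]+m[k+1,5]+p_{0}·p_k·p_{5}.
k=1: 0 + 29656 + 36·44·8 = 42328; k=2: 58608 + 16632 + 36·37·8 = 85896; k=3: 86724 + 8640 + 36·27·8 = 103140; k=4: 125604 + 0 + 36·40·8 = 137124.
Minimum: 42328 at k=1.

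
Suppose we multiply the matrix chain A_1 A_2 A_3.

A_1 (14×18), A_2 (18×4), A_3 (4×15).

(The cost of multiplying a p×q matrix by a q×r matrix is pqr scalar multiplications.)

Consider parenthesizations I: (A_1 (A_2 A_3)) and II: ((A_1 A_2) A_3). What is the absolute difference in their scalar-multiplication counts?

Order I = (A_1 (A_2 A_3)): (A_2 A_3): 18×4 by 4×15 → 18×15, cost 18·4·15 = 1080; (A_1 (A_2 A_3)): 14×18 by 18×15 → 14×15, cost 14·18·15 = 3780; cumulative 4860. Total 4860.
Order II = ((A_1 A_2) A_3): (A_1 A_2): 14×18 by 18×4 → 14×4, cost 14·18·4 = 1008; ((A_1 A_2) A_3): 14×4 by 4×15 → 14×15, cost 14·4·15 = 840; cumulative 1848. Total 1848.
Difference: |4860 − 1848| = 3012.

3012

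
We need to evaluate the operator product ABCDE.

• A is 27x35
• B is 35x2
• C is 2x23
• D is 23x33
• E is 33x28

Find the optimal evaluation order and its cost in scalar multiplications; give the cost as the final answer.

Adjacent pairs: AB = 27·35·2 = 1890; BC = 35·2·23 = 1610; CD = 2·23·33 = 1518; DE = 23·33·28 = 21252.
Length 3: A..C: k=1: 0+1610+27·35·23=23345; k=2: 1890+0+27·2·23=3132 → min 3132 | B..D: k=2: 0+1518+35·2·33=3828; k=3: 1610+0+35·23·33=28175 → min 3828 | C..E: k=3: 0+21252+2·23·28=22540; k=4: 1518+0+2·33·28=3366 → min 3366.
Length 4: A..D: k=1: 0+3828+27·35·33=35013; k=2: 1890+1518+27·2·33=5190; k=3: 3132+0+27·23·33=23625 → min 5190 | B..E: k=2: 0+3366+35·2·28=5326; k=3: 1610+21252+35·23·28=45402; k=4: 3828+0+35·33·28=36168 → min 5326.
Length 5: A..E: k=1: 0+5326+27·35·28=31786; k=2: 1890+3366+27·2·28=6768; k=3: 3132+21252+27·23·28=41772; k=4: 5190+0+27·33·28=30138 → min 6768.
Optimal parenthesization: ((AB)((CD)E)) with cost 6768.

6768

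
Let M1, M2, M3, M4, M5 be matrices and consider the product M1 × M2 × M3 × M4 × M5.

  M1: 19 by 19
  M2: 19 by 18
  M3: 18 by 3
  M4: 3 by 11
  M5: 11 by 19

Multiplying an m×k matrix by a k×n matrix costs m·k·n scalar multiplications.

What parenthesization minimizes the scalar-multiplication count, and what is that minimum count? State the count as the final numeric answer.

Adjacent pairs: M1M2 = 19·19·18 = 6498; M2M3 = 19·18·3 = 1026; M3M4 = 18·3·11 = 594; M4M5 = 3·11·19 = 627.
Length 3: M1..M3: k=1: 0+1026+19·19·3=2109; k=2: 6498+0+19·18·3=7524 → min 2109 | M2..M4: k=2: 0+594+19·18·11=4356; k=3: 1026+0+19·3·11=1653 → min 1653 | M3..M5: k=3: 0+627+18·3·19=1653; k=4: 594+0+18·11·19=4356 → min 1653.
Length 4: M1..M4: k=1: 0+1653+19·19·11=5624; k=2: 6498+594+19·18·11=10854; k=3: 2109+0+19·3·11=2736 → min 2736 | M2..M5: k=2: 0+1653+19·18·19=8151; k=3: 1026+627+19·3·19=2736; k=4: 1653+0+19·11·19=5624 → min 2736.
Length 5: M1..M5: k=1: 0+2736+19·19·19=9595; k=2: 6498+1653+19·18·19=14649; k=3: 2109+627+19·3·19=3819; k=4: 2736+0+19·11·19=6707 → min 3819.
Optimal parenthesization: ((M1 × (M2 × M3)) × (M4 × M5)) with cost 3819.

3819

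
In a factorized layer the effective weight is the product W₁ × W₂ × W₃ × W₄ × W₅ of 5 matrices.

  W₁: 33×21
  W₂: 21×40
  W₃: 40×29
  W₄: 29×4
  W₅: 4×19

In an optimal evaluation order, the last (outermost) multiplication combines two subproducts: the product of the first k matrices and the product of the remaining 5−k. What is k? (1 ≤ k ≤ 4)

4

Adjacent pairs: W₁W₂ = 33·21·40 = 27720; W₂W₃ = 21·40·29 = 24360; W₃W₄ = 40·29·4 = 4640; W₄W₅ = 29·4·19 = 2204.
Length 3: W₁..W₃: k=1: 0+24360+33·21·29=44457; k=2: 27720+0+33·40·29=66000 → min 44457 | W₂..W₄: k=2: 0+4640+21·40·4=8000; k=3: 24360+0+21·29·4=26796 → min 8000 | W₃..W₅: k=3: 0+2204+40·29·19=24244; k=4: 4640+0+40·4·19=7680 → min 7680.
Length 4: W₁..W₄: k=1: 0+8000+33·21·4=10772; k=2: 27720+4640+33·40·4=37640; k=3: 44457+0+33·29·4=48285 → min 10772 | W₂..W₅: k=2: 0+7680+21·40·19=23640; k=3: 24360+2204+21·29·19=38135; k=4: 8000+0+21·4·19=9596 → min 9596.
Top-level splits: k=1: (W₁..W₁)·(W₂..W₅) → 0+9596+33·21·19 = 22763; k=2: (W₁..W₂)·(W₃..W₅) → 27720+7680+33·40·19 = 60480; k=3: (W₁..W₃)·(W₄..W₅) → 44457+2204+33·29·19 = 64844; k=4: (W₁..W₄)·(W₅..W₅) → 10772+0+33·4·19 = 13280.
Best split is after W₄, i.e. k = 4.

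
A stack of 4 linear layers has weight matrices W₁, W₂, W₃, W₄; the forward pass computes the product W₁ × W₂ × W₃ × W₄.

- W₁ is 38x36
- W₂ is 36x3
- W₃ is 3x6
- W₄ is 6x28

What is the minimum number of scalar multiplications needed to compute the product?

7800

Adjacent pairs: W₁W₂ = 38·36·3 = 4104; W₂W₃ = 36·3·6 = 648; W₃W₄ = 3·6·28 = 504.
Length 3: W₁..W₃: k=1: 0+648+38·36·6=8856; k=2: 4104+0+38·3·6=4788 → min 4788 | W₂..W₄: k=2: 0+504+36·3·28=3528; k=3: 648+0+36·6·28=6696 → min 3528.
Length 4: W₁..W₄: k=1: 0+3528+38·36·28=41832; k=2: 4104+504+38·3·28=7800; k=3: 4788+0+38·6·28=11172 → min 7800.
Optimal order: ((W₁ × W₂) × (W₃ × W₄)) with cost 7800.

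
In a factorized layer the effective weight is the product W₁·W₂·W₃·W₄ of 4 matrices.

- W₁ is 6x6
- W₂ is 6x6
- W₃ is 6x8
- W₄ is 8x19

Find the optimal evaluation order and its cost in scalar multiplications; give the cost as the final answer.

Adjacent pairs: W₁W₂ = 6·6·6 = 216; W₂W₃ = 6·6·8 = 288; W₃W₄ = 6·8·19 = 912.
Length 3: W₁..W₃: k=1: 0+288+6·6·8=576; k=2: 216+0+6·6·8=504 → min 504 | W₂..W₄: k=2: 0+912+6·6·19=1596; k=3: 288+0+6·8·19=1200 → min 1200.
Length 4: W₁..W₄: k=1: 0+1200+6·6·19=1884; k=2: 216+912+6·6·19=1812; k=3: 504+0+6·8·19=1416 → min 1416.
Optimal parenthesization: (((W₁·W₂)·W₃)·W₄) with cost 1416.

1416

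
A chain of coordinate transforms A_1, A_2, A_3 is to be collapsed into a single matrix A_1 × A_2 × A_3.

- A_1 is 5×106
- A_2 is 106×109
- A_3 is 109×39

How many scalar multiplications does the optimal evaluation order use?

79025

Order (A_1 × (A_2 × A_3)): (A_2 × A_3): 106×109 by 109×39 → 106×39, cost 106·109·39 = 450606; (A_1 × (A_2 × A_3)): 5×106 by 106×39 → 5×39, cost 5·106·39 = 20670; cumulative 471276. Total 471276.
Order ((A_1 × A_2) × A_3): (A_1 × A_2): 5×106 by 106×109 → 5×109, cost 5·106·109 = 57770; ((A_1 × A_2) × A_3): 5×109 by 109×39 → 5×39, cost 5·109·39 = 21255; cumulative 79025. Total 79025.
Minimum: 79025.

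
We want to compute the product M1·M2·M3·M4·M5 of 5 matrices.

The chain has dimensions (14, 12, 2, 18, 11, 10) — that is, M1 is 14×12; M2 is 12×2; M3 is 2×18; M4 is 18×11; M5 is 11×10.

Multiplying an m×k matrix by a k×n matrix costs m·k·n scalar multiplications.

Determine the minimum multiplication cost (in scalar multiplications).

1232

Adjacent pairs: M1M2 = 14·12·2 = 336; M2M3 = 12·2·18 = 432; M3M4 = 2·18·11 = 396; M4M5 = 18·11·10 = 1980.
Length 3: M1..M3: k=1: 0+432+14·12·18=3456; k=2: 336+0+14·2·18=840 → min 840 | M2..M4: k=2: 0+396+12·2·11=660; k=3: 432+0+12·18·11=2808 → min 660 | M3..M5: k=3: 0+1980+2·18·10=2340; k=4: 396+0+2·11·10=616 → min 616.
Length 4: M1..M4: k=1: 0+660+14·12·11=2508; k=2: 336+396+14·2·11=1040; k=3: 840+0+14·18·11=3612 → min 1040 | M2..M5: k=2: 0+616+12·2·10=856; k=3: 432+1980+12·18·10=4572; k=4: 660+0+12·11·10=1980 → min 856.
Length 5: M1..M5: k=1: 0+856+14·12·10=2536; k=2: 336+616+14·2·10=1232; k=3: 840+1980+14·18·10=5340; k=4: 1040+0+14·11·10=2580 → min 1232.
Optimal order: ((M1·M2)·((M3·M4)·M5)) with cost 1232.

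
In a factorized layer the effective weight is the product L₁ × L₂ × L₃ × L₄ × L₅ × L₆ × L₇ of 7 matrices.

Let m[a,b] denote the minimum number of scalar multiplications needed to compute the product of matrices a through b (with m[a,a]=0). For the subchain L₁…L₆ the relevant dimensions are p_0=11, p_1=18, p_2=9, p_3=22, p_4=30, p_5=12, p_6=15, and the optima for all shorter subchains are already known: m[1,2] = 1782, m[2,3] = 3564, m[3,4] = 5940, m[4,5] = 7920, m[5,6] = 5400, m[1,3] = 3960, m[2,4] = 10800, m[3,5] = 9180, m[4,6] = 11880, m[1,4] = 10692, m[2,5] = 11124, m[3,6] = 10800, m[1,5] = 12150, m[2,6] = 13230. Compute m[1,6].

14067

m[1,6] = min over k∈[1,5] of m[1,k]+m[k+1,6]+p_{0}·p_k·p_{6}.
k=1: 0 + 13230 + 11·18·15 = 16200; k=2: 1782 + 10800 + 11·9·15 = 14067; k=3: 3960 + 11880 + 11·22·15 = 19470; k=4: 10692 + 5400 + 11·30·15 = 21042; k=5: 12150 + 0 + 11·12·15 = 14130.
Minimum: 14067 at k=2.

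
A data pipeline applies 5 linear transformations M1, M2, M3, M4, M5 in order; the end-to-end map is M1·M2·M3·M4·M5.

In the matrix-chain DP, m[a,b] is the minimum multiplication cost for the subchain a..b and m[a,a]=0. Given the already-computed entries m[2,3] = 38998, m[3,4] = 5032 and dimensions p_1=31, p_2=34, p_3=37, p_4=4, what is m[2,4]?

9248

m[2,4] = min over k∈[2,3] of m[2,k]+m[k+1,4]+p_{1}·p_k·p_{4}.
k=2: 0 + 5032 + 31·34·4 = 9248; k=3: 38998 + 0 + 31·37·4 = 43586.
Minimum: 9248 at k=2.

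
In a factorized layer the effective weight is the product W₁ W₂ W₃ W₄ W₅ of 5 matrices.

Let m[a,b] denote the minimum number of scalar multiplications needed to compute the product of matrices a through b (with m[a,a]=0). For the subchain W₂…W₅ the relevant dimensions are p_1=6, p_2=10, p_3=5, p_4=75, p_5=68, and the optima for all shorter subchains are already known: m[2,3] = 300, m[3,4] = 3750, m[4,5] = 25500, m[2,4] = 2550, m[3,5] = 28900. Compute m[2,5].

27840

m[2,5] = min over k∈[2,4] of m[2,k]+m[k+1,5]+p_{1}·p_k·p_{5}.
k=2: 0 + 28900 + 6·10·68 = 32980; k=3: 300 + 25500 + 6·5·68 = 27840; k=4: 2550 + 0 + 6·75·68 = 33150.
Minimum: 27840 at k=3.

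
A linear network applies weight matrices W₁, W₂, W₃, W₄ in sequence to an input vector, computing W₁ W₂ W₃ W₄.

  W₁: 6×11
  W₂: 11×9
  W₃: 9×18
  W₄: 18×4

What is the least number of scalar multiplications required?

Adjacent pairs: W₁W₂ = 6·11·9 = 594; W₂W₃ = 11·9·18 = 1782; W₃W₄ = 9·18·4 = 648.
Length 3: W₁..W₃: k=1: 0+1782+6·11·18=2970; k=2: 594+0+6·9·18=1566 → min 1566 | W₂..W₄: k=2: 0+648+11·9·4=1044; k=3: 1782+0+11·18·4=2574 → min 1044.
Length 4: W₁..W₄: k=1: 0+1044+6·11·4=1308; k=2: 594+648+6·9·4=1458; k=3: 1566+0+6·18·4=1998 → min 1308.
Optimal order: (W₁ (W₂ (W₃ W₄))) with cost 1308.

1308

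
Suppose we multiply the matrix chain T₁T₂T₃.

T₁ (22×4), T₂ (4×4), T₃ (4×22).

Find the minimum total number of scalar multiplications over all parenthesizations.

Order (T₁(T₂T₃)): (T₂T₃): 4×4 by 4×22 → 4×22, cost 4·4·22 = 352; (T₁(T₂T₃)): 22×4 by 4×22 → 22×22, cost 22·4·22 = 1936; cumulative 2288. Total 2288.
Order ((T₁T₂)T₃): (T₁T₂): 22×4 by 4×4 → 22×4, cost 22·4·4 = 352; ((T₁T₂)T₃): 22×4 by 4×22 → 22×22, cost 22·4·22 = 1936; cumulative 2288. Total 2288.
Minimum: 2288.

2288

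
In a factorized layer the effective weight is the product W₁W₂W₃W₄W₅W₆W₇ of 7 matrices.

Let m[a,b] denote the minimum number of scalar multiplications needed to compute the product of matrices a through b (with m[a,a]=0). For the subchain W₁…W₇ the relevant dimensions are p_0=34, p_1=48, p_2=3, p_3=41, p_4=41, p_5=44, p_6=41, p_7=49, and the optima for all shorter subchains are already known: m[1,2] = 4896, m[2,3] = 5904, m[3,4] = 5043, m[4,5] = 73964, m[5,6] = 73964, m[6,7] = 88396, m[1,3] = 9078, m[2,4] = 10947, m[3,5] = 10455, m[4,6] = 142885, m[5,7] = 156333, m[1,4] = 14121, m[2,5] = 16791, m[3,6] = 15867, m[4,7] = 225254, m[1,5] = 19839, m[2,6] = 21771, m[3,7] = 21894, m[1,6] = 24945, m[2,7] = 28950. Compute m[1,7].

31788

m[1,7] = min over k∈[1,6] of m[1,k]+m[k+1,7]+p_{0}·p_k·p_{7}.
k=1: 0 + 28950 + 34·48·49 = 108918; k=2: 4896 + 21894 + 34·3·49 = 31788; k=3: 9078 + 225254 + 34·41·49 = 302638; k=4: 14121 + 156333 + 34·41·49 = 238760; k=5: 19839 + 88396 + 34·44·49 = 181539; k=6: 24945 + 0 + 34·41·49 = 93251.
Minimum: 31788 at k=2.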